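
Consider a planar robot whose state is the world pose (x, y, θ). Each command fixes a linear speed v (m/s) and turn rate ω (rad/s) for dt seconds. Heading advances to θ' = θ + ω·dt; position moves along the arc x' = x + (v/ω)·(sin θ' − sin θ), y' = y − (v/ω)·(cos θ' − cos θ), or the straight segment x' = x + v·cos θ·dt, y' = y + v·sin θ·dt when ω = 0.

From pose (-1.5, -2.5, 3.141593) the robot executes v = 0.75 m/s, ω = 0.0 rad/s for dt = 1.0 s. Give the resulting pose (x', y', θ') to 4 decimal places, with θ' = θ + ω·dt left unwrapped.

θ' = 3.1416 + 0.0·1.0 = 3.1416
ω = 0 → straight: x' = -1.5 + 0.75·cos(3.1416)·1.0 = -2.2500
y' = -2.5 + 0.75·sin(3.1416)·1.0 = -2.5000

(-2.2500, -2.5000, 3.1416)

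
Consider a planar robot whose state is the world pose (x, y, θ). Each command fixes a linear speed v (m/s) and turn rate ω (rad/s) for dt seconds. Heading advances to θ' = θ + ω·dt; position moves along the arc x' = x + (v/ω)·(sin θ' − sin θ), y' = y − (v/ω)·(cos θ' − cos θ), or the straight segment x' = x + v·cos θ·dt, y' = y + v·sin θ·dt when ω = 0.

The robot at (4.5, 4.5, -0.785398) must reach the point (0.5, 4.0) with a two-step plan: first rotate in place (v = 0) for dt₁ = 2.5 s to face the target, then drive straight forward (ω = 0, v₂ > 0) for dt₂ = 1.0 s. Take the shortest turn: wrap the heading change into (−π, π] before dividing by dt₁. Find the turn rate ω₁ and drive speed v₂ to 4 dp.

ω₁ = -0.8927, v₂ = 4.0311

heading to target = atan2(4−4.5, 0.5−4.5) = -3.0172
Δθ = wrap(-3.0172 − -0.7854) = -2.2318; ω₁ = Δθ/dt₁ = -0.8927
distance = √((0.5−4.5)² + (4−4.5)²) = 4.0311; v₂ = distance/dt₂ = 4.0311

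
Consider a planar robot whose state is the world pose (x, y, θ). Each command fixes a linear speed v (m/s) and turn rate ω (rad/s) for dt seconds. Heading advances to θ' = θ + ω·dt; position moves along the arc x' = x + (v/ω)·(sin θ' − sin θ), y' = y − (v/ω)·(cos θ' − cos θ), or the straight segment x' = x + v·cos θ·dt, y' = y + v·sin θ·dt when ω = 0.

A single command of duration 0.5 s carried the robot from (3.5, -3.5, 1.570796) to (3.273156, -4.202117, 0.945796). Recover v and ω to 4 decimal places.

v = -1.5000, ω = -1.2500

Δθ = 0.945796 − 1.570796 = -0.625000
ω = Δθ/dt = -0.625000/0.5 = -1.2500
R = −Δy/(cos θ' − cos θ) = 1.2000
v = R·ω = 1.2000·-1.2500 = -1.5000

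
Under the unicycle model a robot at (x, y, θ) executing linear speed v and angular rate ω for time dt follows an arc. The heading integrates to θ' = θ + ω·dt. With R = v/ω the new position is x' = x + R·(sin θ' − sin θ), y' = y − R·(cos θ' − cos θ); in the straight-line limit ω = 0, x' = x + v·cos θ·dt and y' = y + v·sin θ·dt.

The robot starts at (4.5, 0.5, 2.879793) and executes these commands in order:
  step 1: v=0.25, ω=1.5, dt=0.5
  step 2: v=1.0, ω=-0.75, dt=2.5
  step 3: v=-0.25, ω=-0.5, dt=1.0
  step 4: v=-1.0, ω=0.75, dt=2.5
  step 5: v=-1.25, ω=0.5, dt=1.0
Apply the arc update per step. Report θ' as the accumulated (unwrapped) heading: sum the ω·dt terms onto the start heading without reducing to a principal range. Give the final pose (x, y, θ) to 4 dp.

(4.8798, -0.2828, 3.6298)

step 1: θ'=3.6298 (R=0.1667) → pose (4.3787, 0.4862, 3.6298)
step 2: θ'=1.7548 (R=-1.3333) → pose (2.4425, 1.4198, 1.7548)
step 3: θ'=1.2548 (R=0.5000) → pose (2.4262, 1.1730, 1.2548)
step 4: θ'=3.1298 (R=-1.3333) → pose (3.6777, -0.5746, 3.1298)
step 5: θ'=3.6298 (R=-2.5000) → pose (4.8798, -0.2828, 3.6298)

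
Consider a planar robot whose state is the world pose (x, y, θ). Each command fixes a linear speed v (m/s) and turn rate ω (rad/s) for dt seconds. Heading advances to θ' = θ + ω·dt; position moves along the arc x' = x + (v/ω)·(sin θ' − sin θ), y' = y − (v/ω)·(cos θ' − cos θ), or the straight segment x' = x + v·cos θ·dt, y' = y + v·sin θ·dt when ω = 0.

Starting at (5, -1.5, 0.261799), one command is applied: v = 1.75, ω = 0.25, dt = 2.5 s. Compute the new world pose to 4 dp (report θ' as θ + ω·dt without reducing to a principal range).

(8.6136, 0.8382, 0.8868)

θ' = 0.2618 + 0.25·2.5 = 0.8868
R = v/ω = 1.75/0.25 = 7.0000
x' = 5 + 7.0000·(sin 0.8868 − sin 0.2618) = 8.6136
y' = -1.5 − 7.0000·(cos 0.8868 − cos 0.2618) = 0.8382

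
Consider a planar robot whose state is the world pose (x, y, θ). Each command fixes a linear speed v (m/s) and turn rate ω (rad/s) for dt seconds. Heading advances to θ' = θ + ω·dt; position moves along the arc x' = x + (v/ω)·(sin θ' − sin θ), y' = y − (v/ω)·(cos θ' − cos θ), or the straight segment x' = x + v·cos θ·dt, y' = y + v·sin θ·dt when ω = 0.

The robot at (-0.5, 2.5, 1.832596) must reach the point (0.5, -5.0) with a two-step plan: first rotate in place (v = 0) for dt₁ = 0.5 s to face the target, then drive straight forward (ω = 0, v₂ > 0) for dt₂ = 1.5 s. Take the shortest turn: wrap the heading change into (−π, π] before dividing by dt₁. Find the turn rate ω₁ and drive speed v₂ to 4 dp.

heading to target = atan2(-5−2.5, 0.5−-0.5) = -1.4382
Δθ = wrap(-1.4382 − 1.8326) = 3.0123; ω₁ = Δθ/dt₁ = 6.0247
distance = √((0.5−-0.5)² + (-5−2.5)²) = 7.5664; v₂ = distance/dt₂ = 5.0442

ω₁ = 6.0247, v₂ = 5.0442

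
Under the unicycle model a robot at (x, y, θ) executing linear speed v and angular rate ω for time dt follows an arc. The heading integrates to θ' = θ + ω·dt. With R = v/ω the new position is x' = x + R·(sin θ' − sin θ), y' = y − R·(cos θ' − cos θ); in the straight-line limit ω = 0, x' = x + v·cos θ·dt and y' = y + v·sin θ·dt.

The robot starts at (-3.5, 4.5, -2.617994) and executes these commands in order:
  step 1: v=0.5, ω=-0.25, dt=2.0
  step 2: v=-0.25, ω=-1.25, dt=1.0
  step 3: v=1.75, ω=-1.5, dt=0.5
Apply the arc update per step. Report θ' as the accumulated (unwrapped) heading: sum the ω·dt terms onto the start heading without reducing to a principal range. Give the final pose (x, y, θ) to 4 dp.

step 1: θ'=-3.1180 (R=-2.0000) → pose (-4.4528, 4.2326, -3.1180)
step 2: θ'=-4.3680 (R=0.2000) → pose (-4.2598, 4.1002, -4.3680)
step 3: θ'=-5.1180 (R=-1.1667) → pose (-4.2337, 4.9544, -5.1180)

(-4.2337, 4.9544, -5.1180)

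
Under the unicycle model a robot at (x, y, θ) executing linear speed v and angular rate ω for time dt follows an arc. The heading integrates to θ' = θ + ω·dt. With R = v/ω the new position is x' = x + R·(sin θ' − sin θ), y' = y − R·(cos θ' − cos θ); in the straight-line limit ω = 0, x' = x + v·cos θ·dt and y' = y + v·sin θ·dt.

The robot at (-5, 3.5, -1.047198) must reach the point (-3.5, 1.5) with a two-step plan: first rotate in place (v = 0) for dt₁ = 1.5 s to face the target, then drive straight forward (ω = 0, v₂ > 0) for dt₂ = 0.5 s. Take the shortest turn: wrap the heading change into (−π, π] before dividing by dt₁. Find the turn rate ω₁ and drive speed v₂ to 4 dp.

ω₁ = 0.0799, v₂ = 5.0000

heading to target = atan2(1.5−3.5, -3.5−-5) = -0.9273
Δθ = wrap(-0.9273 − -1.0472) = 0.1199; ω₁ = Δθ/dt₁ = 0.0799
distance = √((-3.5−-5)² + (1.5−3.5)²) = 2.5000; v₂ = distance/dt₂ = 5.0000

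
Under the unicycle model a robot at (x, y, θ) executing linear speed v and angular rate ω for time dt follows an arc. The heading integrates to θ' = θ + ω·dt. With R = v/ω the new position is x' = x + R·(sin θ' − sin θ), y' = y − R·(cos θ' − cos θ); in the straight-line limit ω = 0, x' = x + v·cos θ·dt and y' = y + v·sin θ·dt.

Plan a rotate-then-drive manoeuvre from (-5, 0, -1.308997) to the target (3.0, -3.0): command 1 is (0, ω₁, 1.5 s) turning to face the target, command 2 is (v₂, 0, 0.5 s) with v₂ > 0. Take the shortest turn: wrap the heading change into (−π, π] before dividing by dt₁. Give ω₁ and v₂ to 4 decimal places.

heading to target = atan2(-3−0, 3−-5) = -0.3588
Δθ = wrap(-0.3588 − -1.3090) = 0.9502; ω₁ = Δθ/dt₁ = 0.6335
distance = √((3−-5)² + (-3−0)²) = 8.5440; v₂ = distance/dt₂ = 17.0880

ω₁ = 0.6335, v₂ = 17.0880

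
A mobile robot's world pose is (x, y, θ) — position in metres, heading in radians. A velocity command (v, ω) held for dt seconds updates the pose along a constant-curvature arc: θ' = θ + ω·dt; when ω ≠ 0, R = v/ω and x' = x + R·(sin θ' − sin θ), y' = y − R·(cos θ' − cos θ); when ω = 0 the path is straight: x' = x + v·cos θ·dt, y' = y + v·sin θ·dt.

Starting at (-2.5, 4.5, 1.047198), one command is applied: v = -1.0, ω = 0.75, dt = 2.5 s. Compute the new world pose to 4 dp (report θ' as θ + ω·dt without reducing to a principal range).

θ' = 1.0472 + 0.75·2.5 = 2.9222
R = v/ω = -1.0/0.75 = -1.3333
x' = -2.5 + -1.3333·(sin 2.9222 − sin 1.0472) = -1.6355
y' = 4.5 − -1.3333·(cos 2.9222 − cos 1.0472) = 2.5320

(-1.6355, 2.5320, 2.9222)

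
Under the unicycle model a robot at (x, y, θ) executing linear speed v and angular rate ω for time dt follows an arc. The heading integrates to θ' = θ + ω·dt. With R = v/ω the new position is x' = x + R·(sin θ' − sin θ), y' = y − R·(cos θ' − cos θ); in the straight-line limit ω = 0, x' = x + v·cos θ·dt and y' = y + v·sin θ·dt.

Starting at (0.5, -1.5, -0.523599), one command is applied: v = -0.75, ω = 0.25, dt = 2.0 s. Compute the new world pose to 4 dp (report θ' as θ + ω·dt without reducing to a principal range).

θ' = -0.5236 + 0.25·2.0 = -0.0236
R = v/ω = -0.75/0.25 = -3.0000
x' = 0.5 + -3.0000·(sin -0.0236 − sin -0.5236) = -0.9292
y' = -1.5 − -3.0000·(cos -0.0236 − cos -0.5236) = -1.0989

(-0.9292, -1.0989, -0.0236)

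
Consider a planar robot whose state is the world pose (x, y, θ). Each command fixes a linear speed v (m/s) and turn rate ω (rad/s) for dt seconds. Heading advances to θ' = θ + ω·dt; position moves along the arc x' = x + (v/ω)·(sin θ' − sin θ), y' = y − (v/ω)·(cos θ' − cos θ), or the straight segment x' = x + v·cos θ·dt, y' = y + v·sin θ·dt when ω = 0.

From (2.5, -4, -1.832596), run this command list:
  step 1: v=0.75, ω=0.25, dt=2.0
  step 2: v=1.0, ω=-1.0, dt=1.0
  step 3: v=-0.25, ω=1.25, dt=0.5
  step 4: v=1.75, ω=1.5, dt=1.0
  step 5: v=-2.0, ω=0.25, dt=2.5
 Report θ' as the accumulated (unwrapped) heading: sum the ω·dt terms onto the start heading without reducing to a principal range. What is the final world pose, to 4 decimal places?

step 1: θ'=-1.3326 (R=3.0000) → pose (2.4825, -5.4843, -1.3326)
step 2: θ'=-2.3326 (R=-1.0000) → pose (2.2343, -6.4105, -2.3326)
step 3: θ'=-1.7076 (R=-0.2000) → pose (2.2877, -6.2997, -1.7076)
step 4: θ'=-0.2076 (R=1.1667) → pose (3.2030, -7.6004, -0.2076)
step 5: θ'=0.4174 (R=-8.0000) → pose (-1.6889, -8.1155, 0.4174)

(-1.6889, -8.1155, 0.4174)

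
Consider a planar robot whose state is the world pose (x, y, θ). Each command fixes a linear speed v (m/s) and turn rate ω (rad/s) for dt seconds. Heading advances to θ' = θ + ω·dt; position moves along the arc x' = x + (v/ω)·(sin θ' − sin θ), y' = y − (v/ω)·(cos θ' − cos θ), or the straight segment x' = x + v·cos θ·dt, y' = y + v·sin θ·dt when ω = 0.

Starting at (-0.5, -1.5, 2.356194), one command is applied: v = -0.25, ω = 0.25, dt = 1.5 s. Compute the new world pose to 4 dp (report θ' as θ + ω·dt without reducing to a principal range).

θ' = 2.3562 + 0.25·1.5 = 2.7312
R = v/ω = -0.25/0.25 = -1.0000
x' = -0.5 + -1.0000·(sin 2.7312 − sin 2.3562) = -0.1919
y' = -1.5 − -1.0000·(cos 2.7312 − cos 2.3562) = -1.7099

(-0.1919, -1.7099, 2.7312)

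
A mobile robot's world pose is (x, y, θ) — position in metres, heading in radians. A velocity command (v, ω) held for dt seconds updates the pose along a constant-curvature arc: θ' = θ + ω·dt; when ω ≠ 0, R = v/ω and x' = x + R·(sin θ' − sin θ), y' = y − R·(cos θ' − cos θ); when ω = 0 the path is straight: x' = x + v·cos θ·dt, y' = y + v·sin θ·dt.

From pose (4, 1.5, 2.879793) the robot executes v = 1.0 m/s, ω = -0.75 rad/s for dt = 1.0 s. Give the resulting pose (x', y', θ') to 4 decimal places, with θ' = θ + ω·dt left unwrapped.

θ' = 2.8798 + -0.75·1.0 = 2.1298
R = v/ω = 1.0/-0.75 = -1.3333
x' = 4 + -1.3333·(sin 2.1298 − sin 2.8798) = 3.2147
y' = 1.5 − -1.3333·(cos 2.1298 − cos 2.8798) = 2.0808

(3.2147, 2.0808, 2.1298)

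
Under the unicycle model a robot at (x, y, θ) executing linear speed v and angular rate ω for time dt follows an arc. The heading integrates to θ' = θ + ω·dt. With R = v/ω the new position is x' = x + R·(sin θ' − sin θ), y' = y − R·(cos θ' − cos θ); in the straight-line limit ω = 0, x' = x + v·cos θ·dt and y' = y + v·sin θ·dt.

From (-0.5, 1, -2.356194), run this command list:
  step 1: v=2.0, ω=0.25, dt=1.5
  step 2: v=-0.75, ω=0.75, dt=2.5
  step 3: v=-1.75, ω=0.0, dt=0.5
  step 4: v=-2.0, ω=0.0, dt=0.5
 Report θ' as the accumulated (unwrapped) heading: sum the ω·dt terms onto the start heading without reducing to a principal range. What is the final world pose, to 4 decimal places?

step 1: θ'=-1.9812 (R=8.0000) → pose (-2.1788, -1.4651, -1.9812)
step 2: θ'=-0.1062 (R=-1.0000) → pose (-2.9898, -0.0717, -0.1062)
step 3: θ'=-0.1062 (straight) → pose (-3.8599, 0.0210, -0.1062)
step 4: θ'=-0.1062 (straight) → pose (-4.8542, 0.1270, -0.1062)

(-4.8542, 0.1270, -0.1062)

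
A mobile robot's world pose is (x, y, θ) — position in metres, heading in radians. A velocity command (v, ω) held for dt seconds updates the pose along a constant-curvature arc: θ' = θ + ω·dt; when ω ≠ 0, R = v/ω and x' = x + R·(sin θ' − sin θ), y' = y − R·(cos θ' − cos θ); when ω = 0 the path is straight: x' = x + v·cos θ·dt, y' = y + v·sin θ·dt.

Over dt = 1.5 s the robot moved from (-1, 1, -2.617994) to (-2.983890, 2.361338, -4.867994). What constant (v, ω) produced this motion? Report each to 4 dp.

v = 2.0000, ω = -1.5000

Δθ = -4.867994 − -2.617994 = -2.250000
ω = Δθ/dt = -2.250000/1.5 = -1.5000
R = Δx/(sin θ' − sin θ) = -1.3333
v = R·ω = -1.3333·-1.5000 = 2.0000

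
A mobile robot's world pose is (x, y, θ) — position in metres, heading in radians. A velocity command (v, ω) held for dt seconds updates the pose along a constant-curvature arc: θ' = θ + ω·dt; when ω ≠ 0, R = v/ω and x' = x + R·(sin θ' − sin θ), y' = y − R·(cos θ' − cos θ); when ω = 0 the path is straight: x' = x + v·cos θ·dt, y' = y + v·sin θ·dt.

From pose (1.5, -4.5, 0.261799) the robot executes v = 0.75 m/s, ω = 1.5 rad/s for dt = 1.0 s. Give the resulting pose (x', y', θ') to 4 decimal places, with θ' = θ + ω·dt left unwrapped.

(1.8615, -3.9221, 1.7618)

θ' = 0.2618 + 1.5·1.0 = 1.7618
R = v/ω = 0.75/1.5 = 0.5000
x' = 1.5 + 0.5000·(sin 1.7618 − sin 0.2618) = 1.8615
y' = -4.5 − 0.5000·(cos 1.7618 − cos 0.2618) = -3.9221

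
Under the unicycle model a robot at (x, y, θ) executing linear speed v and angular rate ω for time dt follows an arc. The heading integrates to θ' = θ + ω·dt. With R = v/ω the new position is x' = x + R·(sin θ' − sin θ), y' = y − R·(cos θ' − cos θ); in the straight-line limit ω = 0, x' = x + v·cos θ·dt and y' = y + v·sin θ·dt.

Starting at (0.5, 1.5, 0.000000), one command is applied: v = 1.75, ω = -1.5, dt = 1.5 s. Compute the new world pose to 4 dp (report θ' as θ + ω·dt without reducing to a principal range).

θ' = 0.0000 + -1.5·1.5 = -2.2500
R = v/ω = 1.75/-1.5 = -1.1667
x' = 0.5 + -1.1667·(sin -2.2500 − sin 0.0000) = 1.4078
y' = 1.5 − -1.1667·(cos -2.2500 − cos 0.0000) = -0.3995

(1.4078, -0.3995, -2.2500)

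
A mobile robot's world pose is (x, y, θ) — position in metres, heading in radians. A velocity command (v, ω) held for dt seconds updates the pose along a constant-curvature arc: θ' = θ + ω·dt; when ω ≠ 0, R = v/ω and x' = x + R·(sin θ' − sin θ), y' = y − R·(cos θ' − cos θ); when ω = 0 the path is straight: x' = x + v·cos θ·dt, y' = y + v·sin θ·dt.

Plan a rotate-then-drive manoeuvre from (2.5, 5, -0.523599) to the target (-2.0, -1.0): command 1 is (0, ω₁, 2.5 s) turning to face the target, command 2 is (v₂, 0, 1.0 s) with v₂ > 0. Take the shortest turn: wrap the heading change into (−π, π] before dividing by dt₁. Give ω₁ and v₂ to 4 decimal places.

heading to target = atan2(-1−5, -2−2.5) = -2.2143
Δθ = wrap(-2.2143 − -0.5236) = -1.6907; ω₁ = Δθ/dt₁ = -0.6763
distance = √((-2−2.5)² + (-1−5)²) = 7.5000; v₂ = distance/dt₂ = 7.5000

ω₁ = -0.6763, v₂ = 7.5000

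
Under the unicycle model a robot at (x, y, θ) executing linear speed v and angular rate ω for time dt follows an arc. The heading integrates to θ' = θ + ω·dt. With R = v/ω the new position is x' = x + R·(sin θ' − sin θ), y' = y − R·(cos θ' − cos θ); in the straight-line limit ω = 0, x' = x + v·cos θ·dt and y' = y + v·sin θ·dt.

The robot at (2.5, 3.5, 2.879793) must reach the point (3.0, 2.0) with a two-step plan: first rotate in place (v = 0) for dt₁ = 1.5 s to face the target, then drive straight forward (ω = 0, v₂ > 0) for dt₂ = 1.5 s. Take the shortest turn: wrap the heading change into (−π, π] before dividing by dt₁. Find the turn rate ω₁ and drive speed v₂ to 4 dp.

heading to target = atan2(2−3.5, 3−2.5) = -1.2490
Δθ = wrap(-1.2490 − 2.8798) = 2.1543; ω₁ = Δθ/dt₁ = 1.4362
distance = √((3−2.5)² + (2−3.5)²) = 1.5811; v₂ = distance/dt₂ = 1.0541

ω₁ = 1.4362, v₂ = 1.0541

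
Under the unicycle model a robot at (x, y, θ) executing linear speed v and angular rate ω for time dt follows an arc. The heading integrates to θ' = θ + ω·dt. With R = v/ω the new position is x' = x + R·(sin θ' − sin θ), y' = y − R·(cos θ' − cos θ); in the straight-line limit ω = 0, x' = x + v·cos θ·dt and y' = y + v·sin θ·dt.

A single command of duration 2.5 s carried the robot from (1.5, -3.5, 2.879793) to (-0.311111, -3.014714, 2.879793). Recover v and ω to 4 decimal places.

Δθ = 2.879793 − 2.879793 = 0.000000
ω = Δθ/dt = 0.000000/2.5 = 0.0000
ω = 0 → v = (Δx·cos θ + Δy·sin θ)/dt = 0.7500

v = 0.7500, ω = 0.0000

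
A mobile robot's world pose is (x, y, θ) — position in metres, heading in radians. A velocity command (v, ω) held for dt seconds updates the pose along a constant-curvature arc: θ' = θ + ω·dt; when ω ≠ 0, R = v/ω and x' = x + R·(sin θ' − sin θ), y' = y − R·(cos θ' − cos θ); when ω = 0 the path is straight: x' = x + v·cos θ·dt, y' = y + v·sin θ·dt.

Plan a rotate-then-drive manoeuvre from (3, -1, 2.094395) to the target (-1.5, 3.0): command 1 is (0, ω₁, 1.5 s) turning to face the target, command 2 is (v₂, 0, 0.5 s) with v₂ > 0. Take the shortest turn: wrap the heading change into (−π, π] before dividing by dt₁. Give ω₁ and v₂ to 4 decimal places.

heading to target = atan2(3−-1, -1.5−3) = 2.4150
Δθ = wrap(2.4150 − 2.0944) = 0.3206; ω₁ = Δθ/dt₁ = 0.2137
distance = √((-1.5−3)² + (3−-1)²) = 6.0208; v₂ = distance/dt₂ = 12.0416

ω₁ = 0.2137, v₂ = 12.0416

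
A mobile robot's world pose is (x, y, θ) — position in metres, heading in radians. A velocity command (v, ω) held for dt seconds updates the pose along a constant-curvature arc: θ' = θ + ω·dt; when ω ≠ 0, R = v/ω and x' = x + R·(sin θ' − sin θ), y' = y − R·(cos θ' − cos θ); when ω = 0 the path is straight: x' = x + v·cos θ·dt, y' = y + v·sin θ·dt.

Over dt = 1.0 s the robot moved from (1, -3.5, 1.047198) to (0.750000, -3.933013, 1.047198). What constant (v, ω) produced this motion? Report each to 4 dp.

v = -0.5000, ω = 0.0000

Δθ = 1.047198 − 1.047198 = 0.000000
ω = Δθ/dt = 0.000000/1.0 = 0.0000
ω = 0 → v = (Δx·cos θ + Δy·sin θ)/dt = -0.5000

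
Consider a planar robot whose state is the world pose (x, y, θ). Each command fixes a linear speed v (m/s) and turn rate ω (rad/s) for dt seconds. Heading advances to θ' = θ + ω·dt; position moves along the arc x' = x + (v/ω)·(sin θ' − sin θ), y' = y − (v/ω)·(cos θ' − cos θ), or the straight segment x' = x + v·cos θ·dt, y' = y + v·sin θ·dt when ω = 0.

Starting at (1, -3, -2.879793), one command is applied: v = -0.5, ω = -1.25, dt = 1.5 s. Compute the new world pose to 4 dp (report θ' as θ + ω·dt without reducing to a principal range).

(1.5032, -3.4033, -4.7548)

θ' = -2.8798 + -1.25·1.5 = -4.7548
R = v/ω = -0.5/-1.25 = 0.4000
x' = 1 + 0.4000·(sin -4.7548 − sin -2.8798) = 1.5032
y' = -3 − 0.4000·(cos -4.7548 − cos -2.8798) = -3.4033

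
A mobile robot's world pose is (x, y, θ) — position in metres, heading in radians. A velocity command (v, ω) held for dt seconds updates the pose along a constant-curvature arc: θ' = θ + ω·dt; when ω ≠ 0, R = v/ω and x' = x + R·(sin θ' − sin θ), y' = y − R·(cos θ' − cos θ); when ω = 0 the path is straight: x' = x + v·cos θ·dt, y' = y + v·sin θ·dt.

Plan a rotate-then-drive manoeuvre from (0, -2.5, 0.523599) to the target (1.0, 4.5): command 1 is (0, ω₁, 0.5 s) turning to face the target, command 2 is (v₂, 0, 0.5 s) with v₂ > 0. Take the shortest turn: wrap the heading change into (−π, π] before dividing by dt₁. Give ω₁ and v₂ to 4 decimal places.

heading to target = atan2(4.5−-2.5, 1−0) = 1.4289
Δθ = wrap(1.4289 − 0.5236) = 0.9053; ω₁ = Δθ/dt₁ = 1.8106
distance = √((1−0)² + (4.5−-2.5)²) = 7.0711; v₂ = distance/dt₂ = 14.1421

ω₁ = 1.8106, v₂ = 14.1421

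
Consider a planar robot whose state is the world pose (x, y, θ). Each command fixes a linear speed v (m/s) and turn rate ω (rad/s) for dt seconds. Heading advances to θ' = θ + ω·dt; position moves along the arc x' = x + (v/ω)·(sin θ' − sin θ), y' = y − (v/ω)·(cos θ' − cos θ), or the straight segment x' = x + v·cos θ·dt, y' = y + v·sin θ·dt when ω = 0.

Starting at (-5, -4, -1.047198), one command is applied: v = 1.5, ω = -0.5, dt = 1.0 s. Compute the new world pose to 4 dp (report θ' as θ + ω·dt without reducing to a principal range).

(-4.5989, -5.4292, -1.5472)

θ' = -1.0472 + -0.5·1.0 = -1.5472
R = v/ω = 1.5/-0.5 = -3.0000
x' = -5 + -3.0000·(sin -1.5472 − sin -1.0472) = -4.5989
y' = -4 − -3.0000·(cos -1.5472 − cos -1.0472) = -5.4292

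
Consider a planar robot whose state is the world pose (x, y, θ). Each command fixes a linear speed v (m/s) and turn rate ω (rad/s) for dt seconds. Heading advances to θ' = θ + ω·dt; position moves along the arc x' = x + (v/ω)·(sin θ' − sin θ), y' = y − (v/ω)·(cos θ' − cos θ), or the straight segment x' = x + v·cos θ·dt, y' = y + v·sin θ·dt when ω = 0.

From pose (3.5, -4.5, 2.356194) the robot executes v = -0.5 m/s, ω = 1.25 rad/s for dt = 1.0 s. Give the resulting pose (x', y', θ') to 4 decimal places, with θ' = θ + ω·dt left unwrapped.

(3.9621, -4.5748, 3.6062)

θ' = 2.3562 + 1.25·1.0 = 3.6062
R = v/ω = -0.5/1.25 = -0.4000
x' = 3.5 + -0.4000·(sin 3.6062 − sin 2.3562) = 3.9621
y' = -4.5 − -0.4000·(cos 3.6062 − cos 2.3562) = -4.5748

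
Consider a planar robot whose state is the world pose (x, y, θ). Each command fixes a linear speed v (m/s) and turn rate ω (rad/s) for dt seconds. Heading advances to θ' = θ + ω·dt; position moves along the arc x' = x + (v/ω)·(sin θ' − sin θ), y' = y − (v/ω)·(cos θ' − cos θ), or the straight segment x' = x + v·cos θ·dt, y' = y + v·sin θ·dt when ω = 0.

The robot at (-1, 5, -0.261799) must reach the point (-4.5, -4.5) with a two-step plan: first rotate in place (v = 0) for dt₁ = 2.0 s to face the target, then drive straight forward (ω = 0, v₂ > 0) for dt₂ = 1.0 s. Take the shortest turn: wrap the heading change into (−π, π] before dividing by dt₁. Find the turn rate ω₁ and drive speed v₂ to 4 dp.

heading to target = atan2(-4.5−5, -4.5−-1) = -1.9238
Δθ = wrap(-1.9238 − -0.2618) = -1.6620; ω₁ = Δθ/dt₁ = -0.8310
distance = √((-4.5−-1)² + (-4.5−5)²) = 10.1242; v₂ = distance/dt₂ = 10.1242

ω₁ = -0.8310, v₂ = 10.1242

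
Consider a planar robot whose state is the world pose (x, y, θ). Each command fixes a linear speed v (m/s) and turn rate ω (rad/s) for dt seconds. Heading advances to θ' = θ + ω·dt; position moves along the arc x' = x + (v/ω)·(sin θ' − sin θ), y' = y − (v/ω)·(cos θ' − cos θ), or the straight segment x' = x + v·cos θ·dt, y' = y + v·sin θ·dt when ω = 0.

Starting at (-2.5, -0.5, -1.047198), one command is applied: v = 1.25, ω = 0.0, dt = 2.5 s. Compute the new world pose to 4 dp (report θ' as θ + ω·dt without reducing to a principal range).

(-0.9375, -3.2063, -1.0472)

θ' = -1.0472 + 0.0·2.5 = -1.0472
ω = 0 → straight: x' = -2.5 + 1.25·cos(-1.0472)·2.5 = -0.9375
y' = -0.5 + 1.25·sin(-1.0472)·2.5 = -3.2063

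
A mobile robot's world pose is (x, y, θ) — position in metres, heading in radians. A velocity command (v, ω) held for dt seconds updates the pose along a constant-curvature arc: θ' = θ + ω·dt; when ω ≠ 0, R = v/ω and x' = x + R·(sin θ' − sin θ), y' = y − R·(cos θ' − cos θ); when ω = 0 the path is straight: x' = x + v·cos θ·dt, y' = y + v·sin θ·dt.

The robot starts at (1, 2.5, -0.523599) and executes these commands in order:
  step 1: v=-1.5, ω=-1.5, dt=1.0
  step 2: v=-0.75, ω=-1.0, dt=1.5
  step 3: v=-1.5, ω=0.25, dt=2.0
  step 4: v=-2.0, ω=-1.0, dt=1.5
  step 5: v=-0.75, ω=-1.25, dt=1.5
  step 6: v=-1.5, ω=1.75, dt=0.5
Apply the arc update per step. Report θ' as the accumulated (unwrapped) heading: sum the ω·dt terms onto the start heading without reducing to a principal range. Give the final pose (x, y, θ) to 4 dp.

step 1: θ'=-2.0236 (R=1.0000) → pose (0.6008, 3.8035, -2.0236)
step 2: θ'=-3.5236 (R=0.7500) → pose (1.5548, 4.1713, -3.5236)
step 3: θ'=-3.0236 (R=-6.0000) → pose (4.4978, 3.7806, -3.0236)
step 4: θ'=-4.5236 (R=2.0000) → pose (6.6977, 2.1698, -4.5236)
step 5: θ'=-6.3986 (R=0.6000) → pose (6.0393, 1.4612, -6.3986)
step 6: θ'=-5.5236 (R=-0.8571) → pose (5.3503, 1.2313, -5.5236)

(5.3503, 1.2313, -5.5236)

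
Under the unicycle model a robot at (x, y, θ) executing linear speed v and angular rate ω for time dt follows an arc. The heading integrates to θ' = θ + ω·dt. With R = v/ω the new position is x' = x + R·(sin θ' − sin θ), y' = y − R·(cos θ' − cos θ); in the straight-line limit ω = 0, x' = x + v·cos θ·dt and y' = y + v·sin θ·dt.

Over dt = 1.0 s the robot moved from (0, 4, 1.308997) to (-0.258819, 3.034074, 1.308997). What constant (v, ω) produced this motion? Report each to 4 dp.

v = -1.0000, ω = 0.0000

Δθ = 1.308997 − 1.308997 = 0.000000
ω = Δθ/dt = 0.000000/1.0 = 0.0000
ω = 0 → v = (Δx·cos θ + Δy·sin θ)/dt = -1.0000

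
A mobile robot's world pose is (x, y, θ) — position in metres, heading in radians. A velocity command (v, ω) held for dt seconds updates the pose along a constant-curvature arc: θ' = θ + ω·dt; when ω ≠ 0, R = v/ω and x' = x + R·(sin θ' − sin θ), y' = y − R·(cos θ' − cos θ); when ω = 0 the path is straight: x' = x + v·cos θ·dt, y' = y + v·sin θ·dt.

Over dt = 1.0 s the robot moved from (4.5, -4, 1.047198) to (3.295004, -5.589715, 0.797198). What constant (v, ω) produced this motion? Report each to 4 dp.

v = -2.0000, ω = -0.2500

Δθ = 0.797198 − 1.047198 = -0.250000
ω = Δθ/dt = -0.250000/1.0 = -0.2500
R = −Δy/(cos θ' − cos θ) = 8.0000
v = R·ω = 8.0000·-0.2500 = -2.0000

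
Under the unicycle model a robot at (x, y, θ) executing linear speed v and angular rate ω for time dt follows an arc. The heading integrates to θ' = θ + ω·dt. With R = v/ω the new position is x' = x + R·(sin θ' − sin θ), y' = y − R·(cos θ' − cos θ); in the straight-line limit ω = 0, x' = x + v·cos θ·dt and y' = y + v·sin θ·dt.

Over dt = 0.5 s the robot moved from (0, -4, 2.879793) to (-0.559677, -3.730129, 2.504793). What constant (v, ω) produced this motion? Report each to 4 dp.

Δθ = 2.504793 − 2.879793 = -0.375000
ω = Δθ/dt = -0.375000/0.5 = -0.7500
R = Δx/(sin θ' − sin θ) = -1.6667
v = R·ω = -1.6667·-0.7500 = 1.2500

v = 1.2500, ω = -0.7500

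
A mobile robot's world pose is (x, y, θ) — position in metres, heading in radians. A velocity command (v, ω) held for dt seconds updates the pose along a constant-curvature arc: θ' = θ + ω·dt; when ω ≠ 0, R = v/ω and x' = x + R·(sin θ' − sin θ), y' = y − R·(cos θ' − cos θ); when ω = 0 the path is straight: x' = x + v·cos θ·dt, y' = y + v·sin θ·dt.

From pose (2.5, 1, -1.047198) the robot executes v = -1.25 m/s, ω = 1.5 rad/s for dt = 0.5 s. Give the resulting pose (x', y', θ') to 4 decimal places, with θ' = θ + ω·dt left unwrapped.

θ' = -1.0472 + 1.5·0.5 = -0.2972
R = v/ω = -1.25/1.5 = -0.8333
x' = 2.5 + -0.8333·(sin -0.2972 − sin -1.0472) = 2.0223
y' = 1 − -0.8333·(cos -0.2972 − cos -1.0472) = 1.3801

(2.0223, 1.3801, -0.2972)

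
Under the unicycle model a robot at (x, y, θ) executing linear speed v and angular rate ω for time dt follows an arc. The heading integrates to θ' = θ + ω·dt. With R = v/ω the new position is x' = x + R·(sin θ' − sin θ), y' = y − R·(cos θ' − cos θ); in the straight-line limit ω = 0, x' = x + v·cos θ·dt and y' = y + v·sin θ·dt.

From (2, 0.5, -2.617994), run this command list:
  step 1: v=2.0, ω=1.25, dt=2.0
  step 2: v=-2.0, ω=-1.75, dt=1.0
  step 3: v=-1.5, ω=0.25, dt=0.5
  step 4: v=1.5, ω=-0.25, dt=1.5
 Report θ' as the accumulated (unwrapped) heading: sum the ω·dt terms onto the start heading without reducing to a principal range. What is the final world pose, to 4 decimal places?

(1.0404, -2.3697, -2.1180)

step 1: θ'=-0.1180 (R=1.6000) → pose (2.6116, -2.4745, -0.1180)
step 2: θ'=-1.8680 (R=1.1429) → pose (1.6534, -1.0049, -1.8680)
step 3: θ'=-1.7430 (R=-6.0000) → pose (1.8277, -0.2760, -1.7430)
step 4: θ'=-2.1180 (R=-6.0000) → pose (1.0404, -2.3697, -2.1180)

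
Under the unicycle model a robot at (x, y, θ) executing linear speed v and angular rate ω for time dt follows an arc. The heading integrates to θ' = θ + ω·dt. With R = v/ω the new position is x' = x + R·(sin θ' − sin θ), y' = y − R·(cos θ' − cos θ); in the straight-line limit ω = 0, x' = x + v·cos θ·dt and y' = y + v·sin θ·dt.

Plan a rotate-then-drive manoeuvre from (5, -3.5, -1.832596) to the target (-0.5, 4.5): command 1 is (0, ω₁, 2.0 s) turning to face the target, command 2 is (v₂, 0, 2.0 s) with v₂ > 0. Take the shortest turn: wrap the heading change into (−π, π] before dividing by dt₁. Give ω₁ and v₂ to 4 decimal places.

ω₁ = -1.1388, v₂ = 4.8541

heading to target = atan2(4.5−-3.5, -0.5−5) = 2.1731
Δθ = wrap(2.1731 − -1.8326) = -2.2775; ω₁ = Δθ/dt₁ = -1.1388
distance = √((-0.5−5)² + (4.5−-3.5)²) = 9.7082; v₂ = distance/dt₂ = 4.8541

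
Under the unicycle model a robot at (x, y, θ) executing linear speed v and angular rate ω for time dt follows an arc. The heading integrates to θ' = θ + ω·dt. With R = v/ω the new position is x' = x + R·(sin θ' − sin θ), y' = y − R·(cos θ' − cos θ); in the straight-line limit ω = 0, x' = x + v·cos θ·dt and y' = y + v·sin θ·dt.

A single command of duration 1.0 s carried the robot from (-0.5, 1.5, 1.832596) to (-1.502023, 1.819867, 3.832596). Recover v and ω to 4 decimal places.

Δθ = 3.832596 − 1.832596 = 2.000000
ω = Δθ/dt = 2.000000/1.0 = 2.0000
R = Δx/(sin θ' − sin θ) = 0.6250
v = R·ω = 0.6250·2.0000 = 1.2500

v = 1.2500, ω = 2.0000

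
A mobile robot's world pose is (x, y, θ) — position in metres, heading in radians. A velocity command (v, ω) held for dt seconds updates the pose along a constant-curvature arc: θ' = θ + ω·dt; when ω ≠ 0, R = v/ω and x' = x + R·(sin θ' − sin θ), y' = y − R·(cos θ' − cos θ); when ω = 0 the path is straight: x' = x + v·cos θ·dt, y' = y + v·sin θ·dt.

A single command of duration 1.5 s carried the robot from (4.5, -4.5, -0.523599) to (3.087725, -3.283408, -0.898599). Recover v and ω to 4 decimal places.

v = -1.2500, ω = -0.2500

Δθ = -0.898599 − -0.523599 = -0.375000
ω = Δθ/dt = -0.375000/1.5 = -0.2500
R = Δx/(sin θ' − sin θ) = 5.0000
v = R·ω = 5.0000·-0.2500 = -1.2500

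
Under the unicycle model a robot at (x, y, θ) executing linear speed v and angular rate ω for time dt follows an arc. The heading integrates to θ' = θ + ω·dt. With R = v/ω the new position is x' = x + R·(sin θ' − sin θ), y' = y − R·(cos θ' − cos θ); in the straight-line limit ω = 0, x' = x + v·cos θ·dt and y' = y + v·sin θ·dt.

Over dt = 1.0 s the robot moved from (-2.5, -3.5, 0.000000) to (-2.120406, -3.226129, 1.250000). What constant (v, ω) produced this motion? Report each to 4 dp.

v = 0.5000, ω = 1.2500

Δθ = 1.250000 − 0.000000 = 1.250000
ω = Δθ/dt = 1.250000/1.0 = 1.2500
R = Δx/(sin θ' − sin θ) = 0.4000
v = R·ω = 0.4000·1.2500 = 0.5000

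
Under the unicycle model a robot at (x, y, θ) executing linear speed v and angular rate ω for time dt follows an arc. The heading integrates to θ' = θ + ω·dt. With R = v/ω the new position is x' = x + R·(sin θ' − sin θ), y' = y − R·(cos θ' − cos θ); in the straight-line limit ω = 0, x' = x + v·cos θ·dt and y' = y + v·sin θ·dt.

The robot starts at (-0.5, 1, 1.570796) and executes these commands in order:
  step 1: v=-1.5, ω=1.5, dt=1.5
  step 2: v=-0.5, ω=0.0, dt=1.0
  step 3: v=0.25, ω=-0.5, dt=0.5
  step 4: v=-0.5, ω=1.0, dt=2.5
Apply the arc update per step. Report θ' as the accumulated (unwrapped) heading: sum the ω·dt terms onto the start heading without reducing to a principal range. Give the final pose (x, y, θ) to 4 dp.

(1.3085, 1.4138, 6.0708)

step 1: θ'=3.8208 (R=-1.0000) → pose (1.1282, 0.2219, 3.8208)
step 2: θ'=3.8208 (straight) → pose (1.5172, 0.5360, 3.8208)
step 3: θ'=3.5708 (R=-0.5000) → pose (1.4112, 0.4704, 3.5708)
step 4: θ'=6.0708 (R=-0.5000) → pose (1.3085, 1.4138, 6.0708)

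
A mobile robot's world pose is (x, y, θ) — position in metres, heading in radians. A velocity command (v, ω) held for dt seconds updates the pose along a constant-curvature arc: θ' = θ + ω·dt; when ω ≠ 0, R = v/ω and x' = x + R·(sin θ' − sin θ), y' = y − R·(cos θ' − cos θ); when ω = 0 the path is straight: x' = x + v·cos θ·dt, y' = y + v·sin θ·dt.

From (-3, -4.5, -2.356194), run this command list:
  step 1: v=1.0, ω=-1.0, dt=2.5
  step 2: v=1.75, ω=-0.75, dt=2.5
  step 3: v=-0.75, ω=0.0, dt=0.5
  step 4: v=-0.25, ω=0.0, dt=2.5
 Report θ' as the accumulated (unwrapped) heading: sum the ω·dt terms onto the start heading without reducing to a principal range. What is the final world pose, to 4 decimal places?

step 1: θ'=-4.8562 (R=-1.0000) → pose (-4.6968, -3.6496, -4.8562)
step 2: θ'=-6.7312 (R=-2.3333) → pose (-1.3768, -1.8809, -6.7312)
step 3: θ'=-6.7312 (straight) → pose (-1.7148, -1.7185, -6.7312)
step 4: θ'=-6.7312 (straight) → pose (-2.2781, -1.4477, -6.7312)

(-2.2781, -1.4477, -6.7312)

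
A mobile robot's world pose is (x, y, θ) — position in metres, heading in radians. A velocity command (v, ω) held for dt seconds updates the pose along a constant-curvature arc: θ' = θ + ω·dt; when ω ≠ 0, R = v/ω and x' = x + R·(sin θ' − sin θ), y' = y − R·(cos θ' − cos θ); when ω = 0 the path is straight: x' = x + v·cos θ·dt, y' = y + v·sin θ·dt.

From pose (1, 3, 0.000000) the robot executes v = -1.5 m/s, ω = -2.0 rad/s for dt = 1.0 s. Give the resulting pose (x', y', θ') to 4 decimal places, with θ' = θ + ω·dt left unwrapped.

θ' = 0.0000 + -2.0·1.0 = -2.0000
R = v/ω = -1.5/-2.0 = 0.7500
x' = 1 + 0.7500·(sin -2.0000 − sin 0.0000) = 0.3180
y' = 3 − 0.7500·(cos -2.0000 − cos 0.0000) = 4.0621

(0.3180, 4.0621, -2.0000)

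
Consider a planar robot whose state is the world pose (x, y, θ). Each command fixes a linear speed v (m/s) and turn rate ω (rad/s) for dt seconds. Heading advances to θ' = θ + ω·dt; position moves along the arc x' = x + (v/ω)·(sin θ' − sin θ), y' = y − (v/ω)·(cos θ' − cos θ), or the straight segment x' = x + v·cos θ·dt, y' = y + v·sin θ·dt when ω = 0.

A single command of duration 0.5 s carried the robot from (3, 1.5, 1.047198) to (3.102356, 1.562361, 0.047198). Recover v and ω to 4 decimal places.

Δθ = 0.047198 − 1.047198 = -1.000000
ω = Δθ/dt = -1.000000/0.5 = -2.0000
R = Δx/(sin θ' − sin θ) = -0.1250
v = R·ω = -0.1250·-2.0000 = 0.2500

v = 0.2500, ω = -2.0000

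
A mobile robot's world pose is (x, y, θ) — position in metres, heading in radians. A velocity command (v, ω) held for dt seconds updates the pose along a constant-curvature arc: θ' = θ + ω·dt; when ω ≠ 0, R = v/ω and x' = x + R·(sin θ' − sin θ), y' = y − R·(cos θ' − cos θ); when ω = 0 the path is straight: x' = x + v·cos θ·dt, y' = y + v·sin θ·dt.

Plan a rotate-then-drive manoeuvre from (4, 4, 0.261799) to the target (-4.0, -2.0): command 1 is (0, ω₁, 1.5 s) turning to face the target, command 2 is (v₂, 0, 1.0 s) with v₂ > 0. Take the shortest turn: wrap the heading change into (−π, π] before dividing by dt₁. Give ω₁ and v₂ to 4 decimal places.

ω₁ = -1.8399, v₂ = 10.0000

heading to target = atan2(-2−4, -4−4) = -2.4981
Δθ = wrap(-2.4981 − 0.2618) = -2.7599; ω₁ = Δθ/dt₁ = -1.8399
distance = √((-4−4)² + (-2−4)²) = 10.0000; v₂ = distance/dt₂ = 10.0000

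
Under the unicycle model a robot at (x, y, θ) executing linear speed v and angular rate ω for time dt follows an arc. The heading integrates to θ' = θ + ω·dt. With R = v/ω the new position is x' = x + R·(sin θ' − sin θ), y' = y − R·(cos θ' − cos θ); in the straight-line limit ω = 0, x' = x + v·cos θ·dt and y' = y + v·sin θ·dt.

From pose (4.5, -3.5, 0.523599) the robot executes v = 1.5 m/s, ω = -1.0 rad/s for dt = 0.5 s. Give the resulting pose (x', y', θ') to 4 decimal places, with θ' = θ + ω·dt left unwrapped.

(5.2146, -3.2995, 0.0236)

θ' = 0.5236 + -1.0·0.5 = 0.0236
R = v/ω = 1.5/-1.0 = -1.5000
x' = 4.5 + -1.5000·(sin 0.0236 − sin 0.5236) = 5.2146
y' = -3.5 − -1.5000·(cos 0.0236 − cos 0.5236) = -3.2995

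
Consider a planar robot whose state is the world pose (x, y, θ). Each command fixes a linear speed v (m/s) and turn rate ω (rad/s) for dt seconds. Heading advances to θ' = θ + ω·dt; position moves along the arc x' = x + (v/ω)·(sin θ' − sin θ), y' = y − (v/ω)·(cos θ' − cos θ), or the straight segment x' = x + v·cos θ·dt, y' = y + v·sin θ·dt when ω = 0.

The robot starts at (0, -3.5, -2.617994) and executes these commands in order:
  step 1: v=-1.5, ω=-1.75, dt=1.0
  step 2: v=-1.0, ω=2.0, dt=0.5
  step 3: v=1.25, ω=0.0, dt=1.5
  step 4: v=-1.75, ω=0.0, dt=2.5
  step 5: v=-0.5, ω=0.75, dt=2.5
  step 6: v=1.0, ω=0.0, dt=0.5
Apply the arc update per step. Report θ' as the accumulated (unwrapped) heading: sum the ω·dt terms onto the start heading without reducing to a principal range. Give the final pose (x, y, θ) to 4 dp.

(4.8831, -4.6295, -1.4930)

step 1: θ'=-4.3680 (R=0.8571) → pose (1.2354, -3.9529, -4.3680)
step 2: θ'=-3.3680 (R=-0.5000) → pose (1.5938, -4.2713, -3.3680)
step 3: θ'=-3.3680 (straight) → pose (-0.2334, -3.8505, -3.3680)
step 4: θ'=-3.3680 (straight) → pose (4.0300, -4.8325, -3.3680)
step 5: θ'=-1.4930 (R=-0.6667) → pose (4.8443, -4.1311, -1.4930)
step 6: θ'=-1.4930 (straight) → pose (4.8831, -4.6295, -1.4930)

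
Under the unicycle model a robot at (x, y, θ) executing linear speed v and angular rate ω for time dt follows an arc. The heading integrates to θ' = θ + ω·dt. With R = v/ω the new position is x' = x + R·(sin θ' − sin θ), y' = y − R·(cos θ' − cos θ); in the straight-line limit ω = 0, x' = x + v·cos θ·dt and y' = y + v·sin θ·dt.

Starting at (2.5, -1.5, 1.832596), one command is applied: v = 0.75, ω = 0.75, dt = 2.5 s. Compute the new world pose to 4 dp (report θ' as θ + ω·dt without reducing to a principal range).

θ' = 1.8326 + 0.75·2.5 = 3.7076
R = v/ω = 0.75/0.75 = 1.0000
x' = 2.5 + 1.0000·(sin 3.7076 − sin 1.8326) = 0.9978
y' = -1.5 − 1.0000·(cos 3.7076 − cos 1.8326) = -0.9148

(0.9978, -0.9148, 3.7076)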